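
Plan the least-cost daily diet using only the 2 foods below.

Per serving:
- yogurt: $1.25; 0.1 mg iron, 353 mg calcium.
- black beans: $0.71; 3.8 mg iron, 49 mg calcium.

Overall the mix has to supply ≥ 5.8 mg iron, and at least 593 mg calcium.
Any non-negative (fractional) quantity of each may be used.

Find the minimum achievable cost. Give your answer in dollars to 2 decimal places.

$2.90

Let x1 = servings of yogurt, x2 = servings of black beans.
Minimize 1.25x1 + 0.71x2 with:
  0.1x1 + 3.8x2 ≥ 5.8   (iron)
  353x1 + 49x2 ≥ 593   (calcium)
  x1, x2 ≥ 0.
Both inputs are positive at the optimum. Binding constraints: iron and calcium.
Optimal quantities: yogurt = 1.473 servings, black beans = 1.488 servings.
Hence cost = 1.25·1.473 + 0.71·1.488 = $2.8977.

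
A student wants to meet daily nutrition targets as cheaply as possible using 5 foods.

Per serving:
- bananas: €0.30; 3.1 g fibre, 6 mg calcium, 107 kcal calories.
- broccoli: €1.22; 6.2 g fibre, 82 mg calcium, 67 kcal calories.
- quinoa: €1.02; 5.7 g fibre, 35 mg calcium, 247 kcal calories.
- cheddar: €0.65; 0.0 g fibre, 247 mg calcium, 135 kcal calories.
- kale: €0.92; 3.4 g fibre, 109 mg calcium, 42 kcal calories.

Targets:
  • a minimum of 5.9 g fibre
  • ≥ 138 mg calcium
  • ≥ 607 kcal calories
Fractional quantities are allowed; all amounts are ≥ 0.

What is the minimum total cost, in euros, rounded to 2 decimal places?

€1.82

Set it up as a linear program. Let x1 = servings of bananas, x2 = servings of broccoli, x3 = servings of quinoa, x4 = servings of cheddar, x5 = servings of kale.
Minimise 0.3x1 + 1.22x2 + 1.02x3 + 0.65x4 + 0.92x5 s.t.:
  3.1x1 + 6.2x2 + 5.7x3 + 3.4x5 ≥ 5.9   (fibre)
  6x1 + 82x2 + 35x3 + 247x4 + 109x5 ≥ 138   (calcium)
  107x1 + 67x2 + 247x3 + 135x4 + 42x5 ≥ 607   (calories)
  x1, x2, x3, x4, x5 ≥ 0.
The minimum-cost mix takes nothing from broccoli, quinoa, kale — only bananas, cheddar. There the calcium and calories constraints are tight.
Solving gives x1 = 5.125, x4 = 0.4342.
Cost = 0.3·5.125 + 0.65·0.4342 = 1.8197.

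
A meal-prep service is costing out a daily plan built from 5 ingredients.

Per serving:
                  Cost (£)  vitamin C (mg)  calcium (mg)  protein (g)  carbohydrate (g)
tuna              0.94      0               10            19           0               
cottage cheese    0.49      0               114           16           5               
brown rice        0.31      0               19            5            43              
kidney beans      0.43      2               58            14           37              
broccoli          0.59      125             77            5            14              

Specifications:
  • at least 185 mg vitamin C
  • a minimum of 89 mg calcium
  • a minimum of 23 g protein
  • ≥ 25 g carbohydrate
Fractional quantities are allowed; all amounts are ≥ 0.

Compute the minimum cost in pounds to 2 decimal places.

Treat it as an LP. Let x1 = servings of tuna, x2 = servings of cottage cheese, x3 = servings of brown rice, x4 = servings of kidney beans, x5 = servings of broccoli.
min 0.94x1 + 0.49x2 + 0.31x3 + 0.43x4 + 0.59x5 with:
  2x4 + 125x5 ≥ 185   (vitamin C)
  10x1 + 114x2 + 19x3 + 58x4 + 77x5 ≥ 89   (calcium)
  19x1 + 16x2 + 5x3 + 14x4 + 5x5 ≥ 23   (protein)
  5x2 + 43x3 + 37x4 + 14x5 ≥ 25   (carbohydrate)
  x1, x2, x3, x4, x5 ≥ 0.
The cheapest feasible vertex uses only kidney beans, broccoli; tuna, cottage cheese, brown rice are not used. The vitamin C and protein requirements are met with equality.
That vertex is x4 = 1.121, x5 = 1.462.
Total cost: 0.43·1.121 + 0.59·1.462 = 1.3446.

£1.34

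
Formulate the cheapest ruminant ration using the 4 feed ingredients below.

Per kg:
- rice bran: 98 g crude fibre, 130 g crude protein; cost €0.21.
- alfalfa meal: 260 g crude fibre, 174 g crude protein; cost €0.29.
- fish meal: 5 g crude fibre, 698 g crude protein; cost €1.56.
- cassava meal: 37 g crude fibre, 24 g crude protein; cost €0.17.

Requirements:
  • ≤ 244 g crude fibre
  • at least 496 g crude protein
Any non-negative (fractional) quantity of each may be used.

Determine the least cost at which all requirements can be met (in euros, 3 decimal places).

€0.909

Treat it as an LP. Let x1 = kg of rice bran, x2 = kg of alfalfa meal, x3 = kg of fish meal, x4 = kg of cassava meal.
Minimise 0.21x1 + 0.29x2 + 1.56x3 + 0.17x4 s.t.:
  98x1 + 260x2 + 5x3 + 37x4 ≤ 244   (crude fibre)
  130x1 + 174x2 + 698x3 + 24x4 ≥ 496   (crude protein)
  x1, x2, x3, x4 ≥ 0.
The optimal basis is {rice bran, fish meal}; alfalfa meal, cassava meal drop out. Binding constraints: crude fibre and crude protein.
That vertex is x1 = 2.477, x3 = 0.2493.
Cost = 0.21·2.477 + 1.56·0.2493 = 0.90908.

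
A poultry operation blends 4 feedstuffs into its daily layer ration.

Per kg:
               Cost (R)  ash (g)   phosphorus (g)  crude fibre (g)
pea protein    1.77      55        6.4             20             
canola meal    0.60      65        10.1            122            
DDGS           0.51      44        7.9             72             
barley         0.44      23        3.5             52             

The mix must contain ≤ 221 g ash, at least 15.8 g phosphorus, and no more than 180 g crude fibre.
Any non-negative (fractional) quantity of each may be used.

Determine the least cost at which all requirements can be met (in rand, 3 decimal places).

R0.957

Set it up as a linear program. Let x1 = kg of pea protein, x2 = kg of canola meal, x3 = kg of DDGS, x4 = kg of barley.
Minimize 1.77x1 + 0.6x2 + 0.51x3 + 0.44x4 with:
  55x1 + 65x2 + 44x3 + 23x4 ≤ 221   (ash)
  6.4x1 + 10.1x2 + 7.9x3 + 3.5x4 ≥ 15.8   (phosphorus)
  20x1 + 122x2 + 72x3 + 52x4 ≤ 180   (crude fibre)
  x1, x2, x3, x4 ≥ 0.
The cheapest feasible vertex uses only canola meal, DDGS; pea protein, barley are not used. The phosphorus and crude fibre requirements are met with equality.
Solving gives x2 = 1.202, x3 = 0.4632.
Total cost: 0.6·1.202 + 0.51·0.4632 = 0.95743.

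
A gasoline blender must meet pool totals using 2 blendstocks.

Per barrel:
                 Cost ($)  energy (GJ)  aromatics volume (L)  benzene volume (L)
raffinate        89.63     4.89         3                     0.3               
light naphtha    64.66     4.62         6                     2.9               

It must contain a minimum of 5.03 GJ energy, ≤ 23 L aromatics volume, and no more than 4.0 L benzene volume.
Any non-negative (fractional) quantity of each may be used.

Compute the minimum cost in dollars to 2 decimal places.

$70.40

Let x1 = barrels of raffinate, x2 = barrels of light naphtha.
Minimize 89.63x1 + 64.66x2 subject to:
  4.89x1 + 4.62x2 ≥ 5.03   (energy)
  3x1 + 6x2 ≤ 23   (aromatics volume)
  0.3x1 + 2.9x2 ≤ 4   (benzene volume)
  x1, x2 ≥ 0.
The minimum-cost mix takes nothing from raffinate — only light naphtha. Binding constraint: energy.
Optimal quantities: light naphtha = 1.0887 barrels.
Hence cost = 64.66·1.0887 = $70.3953.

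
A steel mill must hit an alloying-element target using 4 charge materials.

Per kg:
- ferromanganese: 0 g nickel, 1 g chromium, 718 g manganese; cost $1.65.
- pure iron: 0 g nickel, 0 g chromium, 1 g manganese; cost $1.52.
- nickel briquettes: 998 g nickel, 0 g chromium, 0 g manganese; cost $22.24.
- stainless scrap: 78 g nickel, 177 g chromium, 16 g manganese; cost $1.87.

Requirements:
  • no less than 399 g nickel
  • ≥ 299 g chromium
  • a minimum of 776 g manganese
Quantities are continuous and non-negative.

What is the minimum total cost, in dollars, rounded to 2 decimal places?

$10.83

Let x1 = kg of ferromanganese, x2 = kg of pure iron, x3 = kg of nickel briquettes, x4 = kg of stainless scrap.
Minimize 1.65x1 + 1.52x2 + 22.24x3 + 1.87x4 with:
  998x3 + 78x4 ≥ 399   (nickel)
  1x1 + 177x4 ≥ 299   (chromium)
  718x1 + 1x2 + 16x4 ≥ 776   (manganese)
  x1, x2, x3, x4 ≥ 0.
The cheapest feasible vertex uses only ferromanganese, nickel briquettes, stainless scrap; pure iron is not used. The nickel, chromium, manganese requirements are met with equality.
Optimal quantities: ferromanganese = 1.043 kg, nickel briquettes = 0.2682 kg, stainless scrap = 1.683 kg.
Total cost: 1.65·1.043 + 22.24·0.2682 + 1.87·1.683 = 10.8329.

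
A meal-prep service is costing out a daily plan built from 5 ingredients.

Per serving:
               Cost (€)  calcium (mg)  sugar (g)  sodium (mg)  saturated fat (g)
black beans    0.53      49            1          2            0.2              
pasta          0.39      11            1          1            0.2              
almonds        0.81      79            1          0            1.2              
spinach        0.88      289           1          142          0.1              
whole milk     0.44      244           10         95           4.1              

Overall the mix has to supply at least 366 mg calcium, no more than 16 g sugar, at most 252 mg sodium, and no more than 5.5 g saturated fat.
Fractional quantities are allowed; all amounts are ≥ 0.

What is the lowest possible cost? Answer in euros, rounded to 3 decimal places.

€0.709

Let x1 = servings of black beans, x2 = servings of pasta, x3 = servings of almonds, x4 = servings of spinach, x5 = servings of whole milk.
min 0.53x1 + 0.39x2 + 0.81x3 + 0.88x4 + 0.44x5 s.t.:
  49x1 + 11x2 + 79x3 + 289x4 + 244x5 ≥ 366   (calcium)
  1x1 + 1x2 + 1x3 + 1x4 + 10x5 ≤ 16   (sugar)
  2x1 + 1x2 + 142x4 + 95x5 ≤ 252   (sodium)
  0.2x1 + 0.2x2 + 1.2x3 + 0.1x4 + 4.1x5 ≤ 5.5   (saturated fat)
  x1, x2, x3, x4, x5 ≥ 0.
At the optimum only spinach, whole milk are positive (black beans, pasta, almonds = 0). The calcium and saturated fat requirements are met with equality.
Optimal quantities: spinach = 0.1367 servings, whole milk = 1.338 servings.
Cost = 0.88·0.1367 + 0.44·1.338 = 0.70902.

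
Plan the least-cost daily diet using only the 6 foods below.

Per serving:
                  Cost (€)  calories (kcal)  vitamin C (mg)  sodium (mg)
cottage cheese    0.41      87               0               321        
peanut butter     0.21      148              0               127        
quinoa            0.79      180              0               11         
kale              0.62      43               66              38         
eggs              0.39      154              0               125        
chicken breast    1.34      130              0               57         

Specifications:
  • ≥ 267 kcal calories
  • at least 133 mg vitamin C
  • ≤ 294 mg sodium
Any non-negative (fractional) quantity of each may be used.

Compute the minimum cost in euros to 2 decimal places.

€1.51

This is a linear program. Let x1 = servings of cottage cheese, x2 = servings of peanut butter, x3 = servings of quinoa, x4 = servings of kale, x5 = servings of eggs, x6 = servings of chicken breast.
min 0.41x1 + 0.21x2 + 0.79x3 + 0.62x4 + 0.39x5 + 1.34x6 with:
  87x1 + 148x2 + 180x3 + 43x4 + 154x5 + 130x6 ≥ 267   (calories)
  66x4 ≥ 133   (vitamin C)
  321x1 + 127x2 + 11x3 + 38x4 + 125x5 + 57x6 ≤ 294   (sodium)
  x1, x2, x3, x4, x5, x6 ≥ 0.
The cheapest feasible vertex uses only peanut butter, kale; cottage cheese, quinoa, eggs, chicken breast are not used. There the calories and vitamin C constraints are tight.
Solving gives x2 = 1.219, x4 = 2.015.
Objective = 0.21·1.219 + 0.62·2.015 = 1.5053.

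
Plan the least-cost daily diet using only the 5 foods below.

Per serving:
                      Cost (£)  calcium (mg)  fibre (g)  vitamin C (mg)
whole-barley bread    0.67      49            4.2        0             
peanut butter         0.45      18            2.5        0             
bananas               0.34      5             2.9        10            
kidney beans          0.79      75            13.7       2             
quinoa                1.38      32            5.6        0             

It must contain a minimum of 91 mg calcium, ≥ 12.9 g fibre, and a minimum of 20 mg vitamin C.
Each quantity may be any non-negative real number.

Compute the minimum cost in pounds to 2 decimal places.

£1.47

Let x1 = servings of whole-barley bread, x2 = servings of peanut butter, x3 = servings of bananas, x4 = servings of kidney beans, x5 = servings of quinoa.
min 0.67x1 + 0.45x2 + 0.34x3 + 0.79x4 + 1.38x5 subject to:
  49x1 + 18x2 + 5x3 + 75x4 + 32x5 ≥ 91   (calcium)
  4.2x1 + 2.5x2 + 2.9x3 + 13.7x4 + 5.6x5 ≥ 12.9   (fibre)
  10x3 + 2x4 ≥ 20   (vitamin C)
  x1, x2, x3, x4, x5 ≥ 0.
The cheapest feasible vertex uses only bananas, kidney beans; whole-barley bread, peanut butter, quinoa are not used. Binding constraints: calcium and vitamin C.
Solving gives x3 = 1.781, x4 = 1.095.
Total cost: 0.34·1.781 + 0.79·1.095 = 1.4706.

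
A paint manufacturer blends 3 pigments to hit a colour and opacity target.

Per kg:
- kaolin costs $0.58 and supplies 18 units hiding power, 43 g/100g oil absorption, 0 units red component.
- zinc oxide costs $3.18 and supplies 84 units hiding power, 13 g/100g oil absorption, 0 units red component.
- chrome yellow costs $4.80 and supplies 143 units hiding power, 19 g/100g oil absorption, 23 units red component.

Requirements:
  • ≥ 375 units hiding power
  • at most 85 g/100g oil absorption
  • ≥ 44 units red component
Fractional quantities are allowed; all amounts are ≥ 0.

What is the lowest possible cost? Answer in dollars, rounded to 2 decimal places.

Set it up as a linear program. Let x1 = kg of kaolin, x2 = kg of zinc oxide, x3 = kg of chrome yellow.
Minimise 0.58x1 + 3.18x2 + 4.8x3 s.t.:
  18x1 + 84x2 + 143x3 ≥ 375   (hiding power)
  43x1 + 13x2 + 19x3 ≤ 85   (oil absorption)
  23x3 ≥ 44   (red component)
  x1, x2, x3 ≥ 0.
At the optimum only kaolin, chrome yellow are positive (zinc oxide = 0). The hiding power and oil absorption requirements are met with equality.
That vertex is x1 = 0.8662, x3 = 2.5133.
Hence cost = 0.58·0.8662 + 4.8·2.5133 = $12.5662.

$12.57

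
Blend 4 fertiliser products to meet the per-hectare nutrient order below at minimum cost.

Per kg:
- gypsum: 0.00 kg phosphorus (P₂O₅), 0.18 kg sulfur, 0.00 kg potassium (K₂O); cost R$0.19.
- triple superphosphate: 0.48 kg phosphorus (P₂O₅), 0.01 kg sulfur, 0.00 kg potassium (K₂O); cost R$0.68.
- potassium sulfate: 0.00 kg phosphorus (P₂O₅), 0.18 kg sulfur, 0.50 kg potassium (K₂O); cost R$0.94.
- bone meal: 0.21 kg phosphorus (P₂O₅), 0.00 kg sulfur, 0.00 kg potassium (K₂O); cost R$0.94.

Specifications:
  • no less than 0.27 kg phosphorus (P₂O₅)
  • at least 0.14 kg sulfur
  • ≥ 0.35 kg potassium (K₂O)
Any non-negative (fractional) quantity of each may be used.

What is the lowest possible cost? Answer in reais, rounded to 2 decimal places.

This is a linear program. Let x1 = kg of gypsum, x2 = kg of triple superphosphate, x3 = kg of potassium sulfate, x4 = kg of bone meal.
Minimise 0.19x1 + 0.68x2 + 0.94x3 + 0.94x4 with:
  0.48x2 + 0.21x4 ≥ 0.27   (phosphorus (P₂O₅))
  0.18x1 + 0.01x2 + 0.18x3 ≥ 0.14   (sulfur)
  0.5x3 ≥ 0.35   (potassium (K₂O))
  x1, x2, x3, x4 ≥ 0.
The optimal basis is {gypsum, triple superphosphate, potassium sulfate}; bone meal drops out. Binding constraints: phosphorus (P₂O₅), sulfur, potassium (K₂O).
Solving gives x1 = 0.04653, x2 = 0.5625, x3 = 0.7.
Total cost: 0.19·0.04653 + 0.68·0.5625 + 0.94·0.7 = 1.0493.

R$1.05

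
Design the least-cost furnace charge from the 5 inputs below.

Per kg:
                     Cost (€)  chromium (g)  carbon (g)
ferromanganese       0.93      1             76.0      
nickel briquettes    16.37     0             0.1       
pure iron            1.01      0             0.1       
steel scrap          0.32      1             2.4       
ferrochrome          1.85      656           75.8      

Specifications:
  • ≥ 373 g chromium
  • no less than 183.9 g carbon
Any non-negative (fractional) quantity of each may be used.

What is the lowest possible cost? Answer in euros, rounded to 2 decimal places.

€2.77

Let x1 = kg of ferromanganese, x2 = kg of nickel briquettes, x3 = kg of pure iron, x4 = kg of steel scrap, x5 = kg of ferrochrome.
Minimise 0.93x1 + 16.37x2 + 1.01x3 + 0.32x4 + 1.85x5 s.t.:
  1x1 + 1x4 + 656x5 ≥ 373   (chromium)
  76x1 + 0.1x2 + 0.1x3 + 2.4x4 + 75.8x5 ≥ 183.9   (carbon)
  x1, x2, x3, x4, x5 ≥ 0.
The cheapest feasible vertex uses only ferromanganese, ferrochrome; nickel briquettes, pure iron, steel scrap are not used. There the chromium and carbon constraints are tight.
So ferromanganese = 1.855 kg, ferrochrome = 0.5658 kg.
Hence cost = 0.93·1.855 + 1.85·0.5658 = €2.7719.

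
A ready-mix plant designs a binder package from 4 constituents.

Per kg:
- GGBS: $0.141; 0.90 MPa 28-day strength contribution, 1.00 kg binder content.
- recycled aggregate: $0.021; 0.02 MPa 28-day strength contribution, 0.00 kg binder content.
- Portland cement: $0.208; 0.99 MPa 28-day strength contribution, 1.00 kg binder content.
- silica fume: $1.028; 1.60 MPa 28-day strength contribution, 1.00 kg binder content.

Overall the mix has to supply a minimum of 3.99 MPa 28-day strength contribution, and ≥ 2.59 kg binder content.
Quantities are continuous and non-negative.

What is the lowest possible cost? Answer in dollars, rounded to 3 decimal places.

$0.625

Treat it as an LP. Let x1 = kg of GGBS, x2 = kg of recycled aggregate, x3 = kg of Portland cement, x4 = kg of silica fume.
min 0.141x1 + 0.021x2 + 0.208x3 + 1.028x4 with:
  0.9x1 + 0.02x2 + 0.99x3 + 1.6x4 ≥ 3.99   (28-day strength contribution)
  1x1 + 1x3 + 1x4 ≥ 2.59   (binder content)
  x1, x2, x3, x4 ≥ 0.
At the optimum only GGBS is positive (recycled aggregate, Portland cement, silica fume = 0). There the 28-day strength contribution constraint is tight.
That vertex is x1 = 4.433.
Hence cost = 0.141·4.433 = $0.62505.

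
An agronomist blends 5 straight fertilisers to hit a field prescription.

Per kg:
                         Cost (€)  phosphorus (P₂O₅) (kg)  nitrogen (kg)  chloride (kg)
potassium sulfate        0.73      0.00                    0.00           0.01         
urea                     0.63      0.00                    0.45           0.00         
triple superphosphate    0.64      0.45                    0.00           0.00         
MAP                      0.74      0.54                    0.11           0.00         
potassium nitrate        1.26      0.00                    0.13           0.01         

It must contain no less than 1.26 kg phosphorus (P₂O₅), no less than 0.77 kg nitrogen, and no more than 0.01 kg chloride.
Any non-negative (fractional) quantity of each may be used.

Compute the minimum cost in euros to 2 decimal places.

€2.45

Let x1 = kg of potassium sulfate, x2 = kg of urea, x3 = kg of triple superphosphate, x4 = kg of MAP, x5 = kg of potassium nitrate.
min 0.73x1 + 0.63x2 + 0.64x3 + 0.74x4 + 1.26x5 with:
  0.45x3 + 0.54x4 ≥ 1.26   (phosphorus (P₂O₅))
  0.45x2 + 0.11x4 + 0.13x5 ≥ 0.77   (nitrogen)
  0.01x1 + 0.01x5 ≤ 0.01   (chloride)
  x1, x2, x3, x4, x5 ≥ 0.
At the optimum only urea, MAP are positive (potassium sulfate, triple superphosphate, potassium nitrate = 0). There the phosphorus (P₂O₅) and nitrogen constraints are tight.
That vertex is x2 = 1.141, x4 = 2.333.
Total cost: 0.63·1.141 + 0.74·2.333 = 2.4453.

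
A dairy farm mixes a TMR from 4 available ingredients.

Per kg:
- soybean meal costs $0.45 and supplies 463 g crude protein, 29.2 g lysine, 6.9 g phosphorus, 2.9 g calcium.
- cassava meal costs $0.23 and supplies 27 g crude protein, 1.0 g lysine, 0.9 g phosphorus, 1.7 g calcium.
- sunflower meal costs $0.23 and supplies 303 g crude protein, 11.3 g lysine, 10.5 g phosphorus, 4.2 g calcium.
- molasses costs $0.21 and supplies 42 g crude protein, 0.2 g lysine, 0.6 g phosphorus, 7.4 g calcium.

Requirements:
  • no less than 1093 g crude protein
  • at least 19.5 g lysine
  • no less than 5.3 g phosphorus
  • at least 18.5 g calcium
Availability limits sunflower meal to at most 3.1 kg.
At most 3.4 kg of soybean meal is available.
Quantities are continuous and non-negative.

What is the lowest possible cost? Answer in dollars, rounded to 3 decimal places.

$0.969

This is a linear program. Let x1 = kg of soybean meal, x2 = kg of cassava meal, x3 = kg of sunflower meal, x4 = kg of molasses.
Minimise 0.45x1 + 0.23x2 + 0.23x3 + 0.21x4 subject to:
  463x1 + 27x2 + 303x3 + 42x4 ≥ 1093   (crude protein)
  29.2x1 + 1x2 + 11.3x3 + 0.2x4 ≥ 19.5   (lysine)
  6.9x1 + 0.9x2 + 10.5x3 + 0.6x4 ≥ 5.3   (phosphorus)
  2.9x1 + 1.7x2 + 4.2x3 + 7.4x4 ≥ 18.5   (calcium)
  x3 ≤ 3.1
  x1 ≤ 3.4
  x1, x2, x3, x4 ≥ 0.
The minimum-cost mix takes nothing from cassava meal — only soybean meal, sunflower meal, molasses. The crude protein, calcium, the sunflower meal cap requirements are met with equality.
That vertex is x1 = 0.2745, x3 = 3.1, x4 = 0.6329.
Cost = 0.45·0.2745 + 0.23·3.1 + 0.21·0.6329 = 0.96943.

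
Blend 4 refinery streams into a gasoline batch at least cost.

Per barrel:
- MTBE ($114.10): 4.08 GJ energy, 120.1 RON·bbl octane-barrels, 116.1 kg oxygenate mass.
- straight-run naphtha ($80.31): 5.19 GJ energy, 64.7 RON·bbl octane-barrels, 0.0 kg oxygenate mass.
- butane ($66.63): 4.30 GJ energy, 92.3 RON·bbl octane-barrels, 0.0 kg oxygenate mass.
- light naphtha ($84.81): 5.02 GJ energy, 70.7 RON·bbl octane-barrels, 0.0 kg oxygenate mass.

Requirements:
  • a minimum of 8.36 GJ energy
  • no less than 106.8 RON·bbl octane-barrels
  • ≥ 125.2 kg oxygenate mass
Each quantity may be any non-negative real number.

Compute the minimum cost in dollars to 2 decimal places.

$184.32

Let x1 = barrels of MTBE, x2 = barrels of straight-run naphtha, x3 = barrels of butane, x4 = barrels of light naphtha.
Minimize 114.1x1 + 80.31x2 + 66.63x3 + 84.81x4 subject to:
  4.08x1 + 5.19x2 + 4.3x3 + 5.02x4 ≥ 8.36   (energy)
  120.1x1 + 64.7x2 + 92.3x3 + 70.7x4 ≥ 106.8   (octane-barrels)
  116.1x1 ≥ 125.2   (oxygenate mass)
  x1, x2, x3, x4 ≥ 0.
At the optimum only MTBE, straight-run naphtha are positive (butane, light naphtha = 0). There the energy and oxygenate mass constraints are tight.
That vertex is x1 = 1.07838, x2 = 0.763046.
Total cost: 114.1·1.07838 + 80.31·0.763046 = 184.3234.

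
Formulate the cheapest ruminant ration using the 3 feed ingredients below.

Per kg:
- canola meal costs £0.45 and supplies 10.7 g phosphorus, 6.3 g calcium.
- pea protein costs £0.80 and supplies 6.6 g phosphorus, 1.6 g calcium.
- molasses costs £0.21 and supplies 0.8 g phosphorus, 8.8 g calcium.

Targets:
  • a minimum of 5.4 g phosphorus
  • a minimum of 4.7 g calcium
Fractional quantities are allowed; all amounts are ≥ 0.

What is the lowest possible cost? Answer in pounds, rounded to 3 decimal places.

Set it up as a linear program. Let x1 = kg of canola meal, x2 = kg of pea protein, x3 = kg of molasses.
min 0.45x1 + 0.8x2 + 0.21x3 s.t.:
  10.7x1 + 6.6x2 + 0.8x3 ≥ 5.4   (phosphorus)
  6.3x1 + 1.6x2 + 8.8x3 ≥ 4.7   (calcium)
  x1, x2, x3 ≥ 0.
The minimum-cost mix takes nothing from pea protein — only canola meal, molasses. The phosphorus and calcium requirements are met with equality.
Solving gives x1 = 0.491, x3 = 0.1826.
Total cost: 0.45·0.491 + 0.21·0.1826 = 0.25930.

£0.259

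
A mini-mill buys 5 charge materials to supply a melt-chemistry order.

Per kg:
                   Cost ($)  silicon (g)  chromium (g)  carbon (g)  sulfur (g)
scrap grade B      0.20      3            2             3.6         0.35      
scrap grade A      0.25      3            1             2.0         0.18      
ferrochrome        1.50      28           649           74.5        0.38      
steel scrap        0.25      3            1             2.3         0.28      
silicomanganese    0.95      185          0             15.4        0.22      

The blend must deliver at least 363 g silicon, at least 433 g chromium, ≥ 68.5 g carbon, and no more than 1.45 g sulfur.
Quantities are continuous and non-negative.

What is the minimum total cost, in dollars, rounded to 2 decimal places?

$2.77

Treat it as an LP. Let x1 = kg of scrap grade B, x2 = kg of scrap grade A, x3 = kg of ferrochrome, x4 = kg of steel scrap, x5 = kg of silicomanganese.
min 0.2x1 + 0.25x2 + 1.5x3 + 0.25x4 + 0.95x5 subject to:
  3x1 + 3x2 + 28x3 + 3x4 + 185x5 ≥ 363   (silicon)
  2x1 + 1x2 + 649x3 + 1x4 ≥ 433   (chromium)
  3.6x1 + 2x2 + 74.5x3 + 2.3x4 + 15.4x5 ≥ 68.5   (carbon)
  0.35x1 + 0.18x2 + 0.38x3 + 0.28x4 + 0.22x5 ≤ 1.45   (sulfur)
  x1, x2, x3, x4, x5 ≥ 0.
The minimum-cost mix takes nothing from scrap grade B, scrap grade A, steel scrap — only ferrochrome, silicomanganese. Binding constraints: silicon and chromium.
So ferrochrome = 0.6672 kg, silicomanganese = 1.861 kg.
Objective = 1.5·0.6672 + 0.95·1.861 = 2.7688.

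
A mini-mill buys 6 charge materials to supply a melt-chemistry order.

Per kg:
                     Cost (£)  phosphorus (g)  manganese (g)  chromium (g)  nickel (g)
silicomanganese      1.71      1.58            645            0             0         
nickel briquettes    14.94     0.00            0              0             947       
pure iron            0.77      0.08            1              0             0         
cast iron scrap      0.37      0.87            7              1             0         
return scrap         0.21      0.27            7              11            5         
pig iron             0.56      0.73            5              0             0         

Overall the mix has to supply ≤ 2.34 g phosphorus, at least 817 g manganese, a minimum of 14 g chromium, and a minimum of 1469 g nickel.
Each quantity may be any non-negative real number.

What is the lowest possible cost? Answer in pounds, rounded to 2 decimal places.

Let x1 = kg of silicomanganese, x2 = kg of nickel briquettes, x3 = kg of pure iron, x4 = kg of cast iron scrap, x5 = kg of return scrap, x6 = kg of pig iron.
Minimise 1.71x1 + 14.94x2 + 0.77x3 + 0.37x4 + 0.21x5 + 0.56x6 with:
  1.58x1 + 0.08x3 + 0.87x4 + 0.27x5 + 0.73x6 ≤ 2.34   (phosphorus)
  645x1 + 1x3 + 7x4 + 7x5 + 5x6 ≥ 817   (manganese)
  1x4 + 11x5 ≥ 14   (chromium)
  947x2 + 5x5 ≥ 1469   (nickel)
  x1, x2, x3, x4, x5, x6 ≥ 0.
The minimum-cost mix takes nothing from pure iron, cast iron scrap, pig iron — only silicomanganese, nickel briquettes, return scrap. Binding constraints: manganese, chromium, nickel.
So silicomanganese = 1.253 kg, nickel briquettes = 1.544 kg, return scrap = 1.273 kg.
Total cost: 1.71·1.253 + 14.94·1.544 + 0.21·1.273 = 25.4773.

£25.48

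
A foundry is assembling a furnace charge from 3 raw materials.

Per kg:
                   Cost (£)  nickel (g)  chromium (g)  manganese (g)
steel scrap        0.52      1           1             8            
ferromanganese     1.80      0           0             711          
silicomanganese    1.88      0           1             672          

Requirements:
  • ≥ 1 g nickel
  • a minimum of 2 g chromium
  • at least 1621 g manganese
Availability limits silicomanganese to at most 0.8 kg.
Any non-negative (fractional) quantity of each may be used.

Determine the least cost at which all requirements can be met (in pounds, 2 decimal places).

£4.85

Set it up as a linear program. Let x1 = kg of steel scrap, x2 = kg of ferromanganese, x3 = kg of silicomanganese.
Minimize 0.52x1 + 1.8x2 + 1.88x3 with:
  1x1 ≥ 1   (nickel)
  1x1 + 1x3 ≥ 2   (chromium)
  8x1 + 711x2 + 672x3 ≥ 1621   (manganese)
  x3 ≤ 0.8
  x1, x2, x3 ≥ 0.
The optimal mix uses every input. There the chromium, manganese, the silicomanganese cap constraints are tight.
Solving gives x1 = 1.2, x2 = 1.51, x3 = 0.8.
Cost = 0.52·1.2 + 1.8·1.51 + 1.88·0.8 = 4.8460.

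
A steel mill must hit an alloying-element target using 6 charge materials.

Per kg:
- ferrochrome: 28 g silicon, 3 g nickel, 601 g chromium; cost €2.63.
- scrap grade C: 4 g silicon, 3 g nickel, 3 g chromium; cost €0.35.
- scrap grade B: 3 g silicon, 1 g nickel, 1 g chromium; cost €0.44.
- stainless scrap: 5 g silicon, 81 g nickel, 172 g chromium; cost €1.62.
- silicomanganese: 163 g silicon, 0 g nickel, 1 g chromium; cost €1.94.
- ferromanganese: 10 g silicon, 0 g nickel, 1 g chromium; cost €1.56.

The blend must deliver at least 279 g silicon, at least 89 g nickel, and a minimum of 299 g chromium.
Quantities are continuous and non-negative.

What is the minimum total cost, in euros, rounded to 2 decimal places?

Treat it as an LP. Let x1 = kg of ferrochrome, x2 = kg of scrap grade C, x3 = kg of scrap grade B, x4 = kg of stainless scrap, x5 = kg of silicomanganese, x6 = kg of ferromanganese.
Minimise 2.63x1 + 0.35x2 + 0.44x3 + 1.62x4 + 1.94x5 + 1.56x6 with:
  28x1 + 4x2 + 3x3 + 5x4 + 163x5 + 10x6 ≥ 279   (silicon)
  3x1 + 3x2 + 1x3 + 81x4 ≥ 89   (nickel)
  601x1 + 3x2 + 1x3 + 172x4 + 1x5 + 1x6 ≥ 299   (chromium)
  x1, x2, x3, x4, x5, x6 ≥ 0.
At the optimum only ferrochrome, stainless scrap, silicomanganese are positive (scrap grade C, scrap grade B, ferromanganese = 0). The silicon, nickel, chromium requirements are met with equality.
Optimal quantities: ferrochrome = 0.1822 kg, stainless scrap = 1.092 kg, silicomanganese = 1.647 kg.
Objective = 2.63·0.1822 + 1.62·1.092 + 1.94·1.647 = 5.4434.

€5.44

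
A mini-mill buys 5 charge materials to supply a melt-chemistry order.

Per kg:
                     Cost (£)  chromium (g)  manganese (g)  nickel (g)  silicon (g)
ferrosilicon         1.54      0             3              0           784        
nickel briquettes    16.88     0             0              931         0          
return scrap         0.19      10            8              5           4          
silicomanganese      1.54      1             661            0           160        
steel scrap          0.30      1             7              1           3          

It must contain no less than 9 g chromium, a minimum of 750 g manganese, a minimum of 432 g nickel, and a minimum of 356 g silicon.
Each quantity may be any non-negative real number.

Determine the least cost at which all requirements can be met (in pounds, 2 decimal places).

£9.98

Let x1 = kg of ferrosilicon, x2 = kg of nickel briquettes, x3 = kg of return scrap, x4 = kg of silicomanganese, x5 = kg of steel scrap.
Minimize 1.54x1 + 16.88x2 + 0.19x3 + 1.54x4 + 0.3x5 with:
  10x3 + 1x4 + 1x5 ≥ 9   (chromium)
  3x1 + 8x3 + 661x4 + 7x5 ≥ 750   (manganese)
  931x2 + 5x3 + 1x5 ≥ 432   (nickel)
  784x1 + 4x3 + 160x4 + 3x5 ≥ 356   (silicon)
  x1, x2, x3, x4, x5 ≥ 0.
The optimal basis is {ferrosilicon, nickel briquettes, return scrap, silicomanganese}; steel scrap drops out. There the chromium, manganese, nickel, silicon constraints are tight.
That vertex is x1 = 0.2207, x2 = 0.4598, x3 = 0.7876, x4 = 1.124.
Total cost: 1.54·0.2207 + 16.88·0.4598 + 0.19·0.7876 + 1.54·1.124 = 9.9819.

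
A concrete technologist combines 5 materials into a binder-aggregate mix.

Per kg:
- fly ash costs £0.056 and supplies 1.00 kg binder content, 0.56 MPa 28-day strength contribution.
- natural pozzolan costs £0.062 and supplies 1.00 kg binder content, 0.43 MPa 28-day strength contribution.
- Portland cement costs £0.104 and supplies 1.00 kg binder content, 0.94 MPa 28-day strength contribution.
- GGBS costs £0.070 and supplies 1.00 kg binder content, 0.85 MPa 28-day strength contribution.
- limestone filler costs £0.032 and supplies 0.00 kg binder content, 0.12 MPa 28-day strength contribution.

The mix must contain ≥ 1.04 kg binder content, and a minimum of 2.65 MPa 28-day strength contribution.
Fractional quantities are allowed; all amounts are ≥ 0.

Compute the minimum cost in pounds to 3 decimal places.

Let x1 = kg of fly ash, x2 = kg of natural pozzolan, x3 = kg of Portland cement, x4 = kg of GGBS, x5 = kg of limestone filler.
min 0.056x1 + 0.062x2 + 0.104x3 + 0.07x4 + 0.032x5 subject to:
  1x1 + 1x2 + 1x3 + 1x4 ≥ 1.04   (binder content)
  0.56x1 + 0.43x2 + 0.94x3 + 0.85x4 + 0.12x5 ≥ 2.65   (28-day strength contribution)
  x1, x2, x3, x4, x5 ≥ 0.
At the optimum only GGBS is positive (fly ash, natural pozzolan, Portland cement, limestone filler = 0). Binding constraint: 28-day strength contribution.
Solving gives x4 = 3.118.
Total cost: 0.07·3.118 = 0.21826.

£0.218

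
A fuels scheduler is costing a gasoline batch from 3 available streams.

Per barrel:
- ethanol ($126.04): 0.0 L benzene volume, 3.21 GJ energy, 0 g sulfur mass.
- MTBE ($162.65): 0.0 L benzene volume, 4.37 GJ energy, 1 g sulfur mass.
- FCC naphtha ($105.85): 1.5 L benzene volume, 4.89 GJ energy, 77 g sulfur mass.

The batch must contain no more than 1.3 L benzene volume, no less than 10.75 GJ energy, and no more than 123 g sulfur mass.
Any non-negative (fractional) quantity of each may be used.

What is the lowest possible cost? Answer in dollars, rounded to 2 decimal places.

Treat it as an LP. Let x1 = barrels of ethanol, x2 = barrels of MTBE, x3 = barrels of FCC naphtha.
Minimise 126.04x1 + 162.65x2 + 105.85x3 s.t.:
  1.5x3 ≤ 1.3   (benzene volume)
  3.21x1 + 4.37x2 + 4.89x3 ≥ 10.75   (energy)
  1x2 + 77x3 ≤ 123   (sulfur mass)
  x1, x2, x3 ≥ 0.
At the optimum only MTBE, FCC naphtha are positive (ethanol = 0). Binding constraints: benzene volume and energy.
Optimal quantities: MTBE = 1.49016 barrels, FCC naphtha = 0.866667 barrels.
Cost = 162.65·1.49016 + 105.85·0.866667 = 334.1112.

$334.11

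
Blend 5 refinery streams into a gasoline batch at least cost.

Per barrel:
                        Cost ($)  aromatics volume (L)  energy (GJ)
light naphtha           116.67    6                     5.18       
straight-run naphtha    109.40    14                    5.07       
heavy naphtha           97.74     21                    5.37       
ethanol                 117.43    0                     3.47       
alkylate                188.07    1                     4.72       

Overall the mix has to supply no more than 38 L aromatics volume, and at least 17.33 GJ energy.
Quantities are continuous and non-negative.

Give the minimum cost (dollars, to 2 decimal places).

$362.18

Set it up as a linear program. Let x1 = barrels of light naphtha, x2 = barrels of straight-run naphtha, x3 = barrels of heavy naphtha, x4 = barrels of ethanol, x5 = barrels of alkylate.
min 116.67x1 + 109.4x2 + 97.74x3 + 117.43x4 + 188.07x5 s.t.:
  6x1 + 14x2 + 21x3 + 1x5 ≤ 38   (aromatics volume)
  5.18x1 + 5.07x2 + 5.37x3 + 3.47x4 + 4.72x5 ≥ 17.33   (energy)
  x1, x2, x3, x4, x5 ≥ 0.
The minimum-cost mix takes nothing from straight-run naphtha, ethanol, alkylate — only light naphtha, heavy naphtha. Binding constraints: aromatics volume and energy.
So light naphtha = 2.0882 barrels, heavy naphtha = 1.2129 barrels.
Objective = 116.67·2.0882 + 97.74·1.2129 = 362.1791.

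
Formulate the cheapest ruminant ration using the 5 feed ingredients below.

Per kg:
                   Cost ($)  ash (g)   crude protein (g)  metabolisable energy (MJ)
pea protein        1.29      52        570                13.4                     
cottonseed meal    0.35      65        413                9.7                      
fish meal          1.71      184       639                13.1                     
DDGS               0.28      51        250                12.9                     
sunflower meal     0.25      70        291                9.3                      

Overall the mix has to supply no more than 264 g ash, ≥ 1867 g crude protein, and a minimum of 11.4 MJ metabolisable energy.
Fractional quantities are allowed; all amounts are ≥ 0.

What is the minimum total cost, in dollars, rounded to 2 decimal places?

$2.22

This is a linear program. Let x1 = kg of pea protein, x2 = kg of cottonseed meal, x3 = kg of fish meal, x4 = kg of DDGS, x5 = kg of sunflower meal.
Minimize 1.29x1 + 0.35x2 + 1.71x3 + 0.28x4 + 0.25x5 s.t.:
  52x1 + 65x2 + 184x3 + 51x4 + 70x5 ≤ 264   (ash)
  570x1 + 413x2 + 639x3 + 250x4 + 291x5 ≥ 1867   (crude protein)
  13.4x1 + 9.7x2 + 13.1x3 + 12.9x4 + 9.3x5 ≥ 11.4   (metabolisable energy)
  x1, x2, x3, x4, x5 ≥ 0.
The optimal basis is {pea protein, cottonseed meal}; fish meal, DDGS, sunflower meal drop out. There the ash and crude protein constraints are tight.
So pea protein = 0.7913 kg, cottonseed meal = 3.429 kg.
Objective = 1.29·0.7913 + 0.35·3.429 = 2.2209.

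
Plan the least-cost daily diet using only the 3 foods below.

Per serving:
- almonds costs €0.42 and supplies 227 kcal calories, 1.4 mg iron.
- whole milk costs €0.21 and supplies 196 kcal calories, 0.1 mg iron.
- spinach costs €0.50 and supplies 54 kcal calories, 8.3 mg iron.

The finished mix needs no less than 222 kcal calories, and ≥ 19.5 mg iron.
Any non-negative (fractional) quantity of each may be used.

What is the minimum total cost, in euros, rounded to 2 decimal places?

€1.27

This is a linear program. Let x1 = servings of almonds, x2 = servings of whole milk, x3 = servings of spinach.
Minimize 0.42x1 + 0.21x2 + 0.5x3 s.t.:
  227x1 + 196x2 + 54x3 ≥ 222   (calories)
  1.4x1 + 0.1x2 + 8.3x3 ≥ 19.5   (iron)
  x1, x2, x3 ≥ 0.
The cheapest feasible vertex uses only whole milk, spinach; almonds is not used. Binding constraints: calories and iron.
Solving gives x2 = 0.487, x3 = 2.344.
Total cost: 0.21·0.487 + 0.5·2.344 = 1.2743.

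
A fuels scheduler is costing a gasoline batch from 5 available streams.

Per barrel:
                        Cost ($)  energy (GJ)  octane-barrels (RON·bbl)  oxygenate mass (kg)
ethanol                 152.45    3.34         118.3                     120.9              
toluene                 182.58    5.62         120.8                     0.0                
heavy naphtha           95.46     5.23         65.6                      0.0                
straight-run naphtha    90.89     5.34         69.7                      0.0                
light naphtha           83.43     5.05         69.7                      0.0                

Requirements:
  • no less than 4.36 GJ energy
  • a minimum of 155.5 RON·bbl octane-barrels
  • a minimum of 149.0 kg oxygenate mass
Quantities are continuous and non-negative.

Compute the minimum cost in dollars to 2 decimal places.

This is a linear program. Let x1 = barrels of ethanol, x2 = barrels of toluene, x3 = barrels of heavy naphtha, x4 = barrels of straight-run naphtha, x5 = barrels of light naphtha.
min 152.45x1 + 182.58x2 + 95.46x3 + 90.89x4 + 83.43x5 subject to:
  3.34x1 + 5.62x2 + 5.23x3 + 5.34x4 + 5.05x5 ≥ 4.36   (energy)
  118.3x1 + 120.8x2 + 65.6x3 + 69.7x4 + 69.7x5 ≥ 155.5   (octane-barrels)
  120.9x1 ≥ 149   (oxygenate mass)
  x1, x2, x3, x4, x5 ≥ 0.
The optimal basis is {ethanol, light naphtha}; toluene, heavy naphtha, straight-run naphtha drop out. Binding constraints: octane-barrels and oxygenate mass.
So ethanol = 1.2324 barrels, light naphtha = 0.13923 barrels.
Objective = 152.45·1.2324 + 83.43·0.13923 = 199.4953.

$199.50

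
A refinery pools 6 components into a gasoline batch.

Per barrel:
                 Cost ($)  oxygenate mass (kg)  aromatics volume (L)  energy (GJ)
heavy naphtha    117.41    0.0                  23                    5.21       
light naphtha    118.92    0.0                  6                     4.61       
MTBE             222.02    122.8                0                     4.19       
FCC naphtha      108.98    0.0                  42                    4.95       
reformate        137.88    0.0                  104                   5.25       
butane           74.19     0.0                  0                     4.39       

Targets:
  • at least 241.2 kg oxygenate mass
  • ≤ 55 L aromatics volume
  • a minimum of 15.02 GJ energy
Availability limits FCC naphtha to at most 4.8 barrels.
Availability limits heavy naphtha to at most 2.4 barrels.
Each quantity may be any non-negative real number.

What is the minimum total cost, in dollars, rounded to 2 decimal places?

This is a linear program. Let x1 = barrels of heavy naphtha, x2 = barrels of light naphtha, x3 = barrels of MTBE, x4 = barrels of FCC naphtha, x5 = barrels of reformate, x6 = barrels of butane.
min 117.41x1 + 118.92x2 + 222.02x3 + 108.98x4 + 137.88x5 + 74.19x6 s.t.:
  122.8x3 ≥ 241.2   (oxygenate mass)
  23x1 + 6x2 + 42x4 + 104x5 ≤ 55   (aromatics volume)
  5.21x1 + 4.61x2 + 4.19x3 + 4.95x4 + 5.25x5 + 4.39x6 ≥ 15.02   (energy)
  x4 ≤ 4.8
  x1 ≤ 2.4
  x1, x2, x3, x4, x5, x6 ≥ 0.
The cheapest feasible vertex uses only MTBE, butane; heavy naphtha, light naphtha, FCC naphtha, reformate are not used. There the oxygenate mass and energy constraints are tight.
Optimal quantities: MTBE = 1.9642 barrels, butane = 1.5467 barrels.
Objective = 222.02·1.9642 + 74.19·1.5467 = 550.8414.

$550.84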